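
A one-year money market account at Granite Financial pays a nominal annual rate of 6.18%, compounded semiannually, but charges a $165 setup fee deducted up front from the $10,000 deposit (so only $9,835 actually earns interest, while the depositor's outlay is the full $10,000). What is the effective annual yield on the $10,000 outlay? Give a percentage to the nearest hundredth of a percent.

Value after one year: 9,835 × (1 + 0.0618/2)^2 = 9,835 × 1.062755 = $10,452.19.
Effective yield on the $10,000 outlay: 10,452.19 / 10,000 − 1 = 0.045219 = 4.52%.

4.52%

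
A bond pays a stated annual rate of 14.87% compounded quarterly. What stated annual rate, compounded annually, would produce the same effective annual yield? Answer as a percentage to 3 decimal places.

EAR = (1 + 0.1487/4)^4 − 1 = 0.157199.
Compounded annually, the equivalent nominal rate is the EAR itself: 15.720%.

15.720%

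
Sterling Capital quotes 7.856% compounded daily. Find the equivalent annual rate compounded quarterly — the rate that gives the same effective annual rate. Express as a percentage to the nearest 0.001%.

EAR = (1 + 0.07856/365)^365 − 1 = 0.081719.
Solve (1 + r/4)^4 = 1.081719: r/4 = 1.081719^(1/4) − 1 = 0.019832, so r = 0.079328 = 7.933%.

7.933%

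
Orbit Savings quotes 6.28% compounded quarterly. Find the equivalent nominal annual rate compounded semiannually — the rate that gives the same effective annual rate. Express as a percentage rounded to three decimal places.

6.329%

EAR = (1 + 0.0628/4)^4 − 1 = 0.064294.
Solve (1 + r/2)^2 = 1.064294: r/2 = 1.064294^(1/2) − 1 = 0.031646, so r = 0.063293 = 6.329%.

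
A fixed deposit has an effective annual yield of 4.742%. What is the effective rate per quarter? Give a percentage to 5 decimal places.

1.16498%

The per-quarter rate i satisfies (1 + i)^4 = 1 + 0.04742.
i = 1.04742^(1/4) − 1 = 0.0116498 = 1.16498%.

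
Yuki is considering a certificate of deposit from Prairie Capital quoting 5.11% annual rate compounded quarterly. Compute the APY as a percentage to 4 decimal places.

5.2088%

EAR = (1 + 0.0511/4)^4 − 1.
= (1 + 0.012775)^4 − 1 = 1.052088 − 1 = 5.2088%.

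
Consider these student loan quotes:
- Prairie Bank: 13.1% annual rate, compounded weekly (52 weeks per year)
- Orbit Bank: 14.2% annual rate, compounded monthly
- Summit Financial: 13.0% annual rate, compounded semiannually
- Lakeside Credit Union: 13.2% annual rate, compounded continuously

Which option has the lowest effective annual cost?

Prairie Bank: (1 + 0.131/52)^52 − 1 = 13.978%
Orbit Bank: (1 + 0.142/12)^12 − 1 = 15.162%
Summit Financial: (1 + 0.130/2)^2 − 1 = 13.422%
Lakeside Credit Union: e^0.132 − 1 = 14.111%
The lowest effective annual rate is Summit Financial at 13.422%.

Summit Financial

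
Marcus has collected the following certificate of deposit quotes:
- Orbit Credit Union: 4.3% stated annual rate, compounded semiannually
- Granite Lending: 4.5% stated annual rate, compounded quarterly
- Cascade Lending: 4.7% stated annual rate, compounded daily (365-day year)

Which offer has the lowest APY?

Orbit Credit Union

Orbit Credit Union: (1 + 0.043/2)^2 − 1 = 4.346%
Granite Lending: (1 + 0.045/4)^4 − 1 = 4.577%
Cascade Lending: (1 + 0.047/365)^365 − 1 = 4.812%
The lowest effective annual rate is Orbit Credit Union at 4.346%.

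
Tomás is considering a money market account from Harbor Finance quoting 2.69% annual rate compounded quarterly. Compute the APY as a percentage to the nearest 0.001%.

2.717%

EAR = (1 + 0.0269/4)^4 − 1.
= (1 + 0.006725)^4 − 1 = 1.027173 − 1 = 2.717%.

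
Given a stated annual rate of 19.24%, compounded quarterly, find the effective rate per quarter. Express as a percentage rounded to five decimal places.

With a nominal annual rate compounded quarterly, the periodic rate is the nominal rate divided by 4.
i = 0.1924 / 4 = 0.0481000 = 4.81000%.

4.81000%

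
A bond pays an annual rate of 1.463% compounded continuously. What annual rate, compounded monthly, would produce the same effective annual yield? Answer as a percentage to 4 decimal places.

1.4639%

EAR under continuous compounding: e^0.01463 − 1 = 0.014738.
Solve (1 + r/12)^12 = 1.014738: r/12 = 1.014738^(1/12) − 1 = 0.001220, so r = 0.014639 = 1.4639%.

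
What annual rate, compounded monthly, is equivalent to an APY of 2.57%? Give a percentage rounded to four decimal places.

(1 + r/12)^12 − 1 = 0.0257, so 1 + r/12 = 1.0257^(1/12).
r/12 = 0.002117, so r = 0.025402 = 2.5402%.

2.5402%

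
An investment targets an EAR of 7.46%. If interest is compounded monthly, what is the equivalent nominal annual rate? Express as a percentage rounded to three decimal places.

(1 + r/12)^12 − 1 = 0.0746, so 1 + r/12 = 1.0746^(1/12).
r/12 = 0.006014, so r = 0.072165 = 7.216%.

7.216%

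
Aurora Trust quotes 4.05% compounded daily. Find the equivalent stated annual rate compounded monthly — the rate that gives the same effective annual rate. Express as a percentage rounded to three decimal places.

EAR = (1 + 0.0405/365)^365 − 1 = 0.041329.
Solve (1 + r/12)^12 = 1.041329: r/12 = 1.041329^(1/12) − 1 = 0.003381, so r = 0.040566 = 4.057%.

4.057%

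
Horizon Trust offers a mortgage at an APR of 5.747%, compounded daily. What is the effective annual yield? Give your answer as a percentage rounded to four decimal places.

5.9149%

EAR = (1 + 0.05747/365)^365 − 1.
= 1.059149 − 1 = 5.9149%.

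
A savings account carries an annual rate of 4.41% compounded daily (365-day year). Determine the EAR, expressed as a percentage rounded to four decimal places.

4.5084%

EAR = (1 + 0.0441/365)^365 − 1.
= (1 + 0.000121)^365 − 1 = 1.045084 − 1 = 4.5084%.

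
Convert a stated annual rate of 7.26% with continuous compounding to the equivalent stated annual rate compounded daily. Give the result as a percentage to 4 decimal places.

7.2607%

EAR under continuous compounding: e^0.0726 − 1 = 0.075300.
Solve (1 + r/365)^365 = 1.075300: r/365 = 1.075300^(1/365) − 1 = 0.000199, so r = 0.072607 = 7.2607%.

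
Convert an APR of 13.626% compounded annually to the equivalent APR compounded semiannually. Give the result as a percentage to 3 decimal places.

Compounded annually, EAR = nominal = 0.136260.
Solve (1 + r/2)^2 = 1.136260: r/2 = 1.136260^(1/2) − 1 = 0.065955, so r = 0.131910 = 13.191%.

13.191%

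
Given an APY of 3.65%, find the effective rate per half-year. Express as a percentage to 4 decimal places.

The per-half-year rate i satisfies (1 + i)^2 = 1 + 0.0365.
i = 1.0365^(1/2) − 1 = 0.0180864 = 1.8086%.

1.8086%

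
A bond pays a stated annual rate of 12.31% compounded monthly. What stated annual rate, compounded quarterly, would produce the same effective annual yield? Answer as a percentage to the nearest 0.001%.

12.437%

EAR = (1 + 0.1231/12)^12 − 1 = 0.130288.
Solve (1 + r/4)^4 = 1.130288: r/4 = 1.130288^(1/4) − 1 = 0.031092, so r = 0.124367 = 12.437%.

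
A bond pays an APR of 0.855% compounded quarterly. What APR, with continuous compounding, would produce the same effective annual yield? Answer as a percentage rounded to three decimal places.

0.854%

EAR = (1 + 0.00855/4)^4 − 1 = 0.008577.
Equivalent continuous rate: r = ln(1 + 0.008577) = 0.008541 = 0.854%.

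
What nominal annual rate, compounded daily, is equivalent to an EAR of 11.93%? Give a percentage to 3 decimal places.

11.272%

(1 + r/365)^365 − 1 = 0.1193, so 1 + r/365 = 1.1193^(1/365).
r/365 = 0.000309, so r = 0.112721 = 11.272%.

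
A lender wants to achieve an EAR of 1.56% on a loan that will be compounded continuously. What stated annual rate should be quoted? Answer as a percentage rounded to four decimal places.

Continuous: nominal r satisfies e^r − 1 = 0.0156.
r = ln(1 + 0.0156) = ln(1.0156) = 0.015480 = 1.5480%.

1.5480%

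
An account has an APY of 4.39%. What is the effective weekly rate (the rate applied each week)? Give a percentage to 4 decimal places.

0.0827%

The per-week rate i satisfies (1 + i)^52 = 1 + 0.0439.
i = 1.0439^(1/52) − 1 = 0.0008266 = 0.0827%.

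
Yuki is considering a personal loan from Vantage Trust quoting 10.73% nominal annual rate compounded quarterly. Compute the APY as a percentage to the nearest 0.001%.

11.170%

EAR = (1 + 0.1073/4)^4 − 1.
= 1.111695 − 1 = 11.170%.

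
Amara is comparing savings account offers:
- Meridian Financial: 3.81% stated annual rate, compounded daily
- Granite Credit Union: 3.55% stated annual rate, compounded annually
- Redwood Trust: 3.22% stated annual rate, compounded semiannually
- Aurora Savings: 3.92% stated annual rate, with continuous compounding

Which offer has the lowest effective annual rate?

Redwood Trust

Meridian Financial: (1 + 0.0381/365)^365 − 1 = 3.883%
Granite Credit Union: compounded annually, EAR = 3.550%
Redwood Trust: (1 + 0.0322/2)^2 − 1 = 3.246%
Aurora Savings: e^0.0392 − 1 = 3.998%
The lowest effective annual rate is Redwood Trust at 3.246%.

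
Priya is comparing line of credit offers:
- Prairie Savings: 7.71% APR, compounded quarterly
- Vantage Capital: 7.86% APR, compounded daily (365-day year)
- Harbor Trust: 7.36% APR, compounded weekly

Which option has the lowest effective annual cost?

Harbor Trust

Prairie Savings: (1 + 0.0771/4)^4 − 1 = 7.936%
Vantage Capital: (1 + 0.0786/365)^365 − 1 = 8.176%
Harbor Trust: (1 + 0.0736/52)^52 − 1 = 7.632%
The lowest effective annual rate is Harbor Trust at 7.632%.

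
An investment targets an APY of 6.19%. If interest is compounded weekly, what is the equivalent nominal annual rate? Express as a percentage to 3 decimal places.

(1 + r/52)^52 − 1 = 0.0619, so 1 + r/52 = 1.0619^(1/52).
r/52 = 0.001156, so r = 0.060094 = 6.009%.

6.009%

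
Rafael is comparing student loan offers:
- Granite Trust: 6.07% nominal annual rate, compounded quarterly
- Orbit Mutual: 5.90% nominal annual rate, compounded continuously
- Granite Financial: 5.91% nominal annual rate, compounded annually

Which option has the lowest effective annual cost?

Granite Financial

Granite Trust: (1 + 0.0607/4)^4 − 1 = 6.210%
Orbit Mutual: e^0.0590 − 1 = 6.078%
Granite Financial: compounded annually, EAR = 5.910%
The lowest effective annual rate is Granite Financial at 5.910%.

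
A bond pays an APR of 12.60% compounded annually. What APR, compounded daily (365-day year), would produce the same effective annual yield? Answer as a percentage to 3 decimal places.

Compounded annually, EAR = nominal = 0.126000.
Solve (1 + r/365)^365 = 1.126000: r/365 = 1.126000^(1/365) − 1 = 0.000325, so r = 0.118691 = 11.869%.

11.869%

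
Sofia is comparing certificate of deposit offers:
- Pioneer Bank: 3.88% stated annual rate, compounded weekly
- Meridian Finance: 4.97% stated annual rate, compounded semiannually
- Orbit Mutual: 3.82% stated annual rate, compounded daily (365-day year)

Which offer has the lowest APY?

Pioneer Bank: (1 + 0.0388/52)^52 − 1 = 3.955%
Meridian Finance: (1 + 0.0497/2)^2 − 1 = 5.032%
Orbit Mutual: (1 + 0.0382/365)^365 − 1 = 3.894%
The lowest effective annual rate is Orbit Mutual at 3.894%.

Orbit Mutual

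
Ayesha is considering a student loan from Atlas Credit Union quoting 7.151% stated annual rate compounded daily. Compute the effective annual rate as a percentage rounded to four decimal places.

7.4121%

EAR = (1 + 0.07151/365)^365 − 1.
= (1 + 0.000196)^365 − 1 = 1.074121 − 1 = 7.4121%.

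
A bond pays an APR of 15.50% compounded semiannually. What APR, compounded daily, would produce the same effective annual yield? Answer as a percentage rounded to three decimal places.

EAR = (1 + 0.1550/2)^2 − 1 = 0.161006.
Solve (1 + r/365)^365 = 1.161006: r/365 = 1.161006^(1/365) − 1 = 0.000409, so r = 0.149318 = 14.932%.

14.932%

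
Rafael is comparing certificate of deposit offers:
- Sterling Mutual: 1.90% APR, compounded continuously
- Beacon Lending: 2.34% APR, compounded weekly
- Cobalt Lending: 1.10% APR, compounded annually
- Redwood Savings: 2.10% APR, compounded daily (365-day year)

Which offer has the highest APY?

Sterling Mutual: e^0.0190 − 1 = 1.918%
Beacon Lending: (1 + 0.0234/52)^52 − 1 = 2.367%
Cobalt Lending: compounded annually, EAR = 1.100%
Redwood Savings: (1 + 0.0210/365)^365 − 1 = 2.122%
The highest effective annual rate is Beacon Lending at 2.367%.

Beacon Lending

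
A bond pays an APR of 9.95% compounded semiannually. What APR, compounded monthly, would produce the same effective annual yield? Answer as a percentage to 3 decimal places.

9.750%

EAR = (1 + 0.0995/2)^2 − 1 = 0.101975.
Solve (1 + r/12)^12 = 1.101975: r/12 = 1.101975^(1/12) − 1 = 0.008125, so r = 0.097498 = 9.750%.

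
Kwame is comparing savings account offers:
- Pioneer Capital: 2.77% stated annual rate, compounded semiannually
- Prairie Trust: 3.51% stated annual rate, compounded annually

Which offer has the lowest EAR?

Pioneer Capital: (1 + 0.0277/2)^2 − 1 = 2.789%
Prairie Trust: compounded annually, EAR = 3.510%
The lowest effective annual rate is Pioneer Capital at 2.789%.

Pioneer Capital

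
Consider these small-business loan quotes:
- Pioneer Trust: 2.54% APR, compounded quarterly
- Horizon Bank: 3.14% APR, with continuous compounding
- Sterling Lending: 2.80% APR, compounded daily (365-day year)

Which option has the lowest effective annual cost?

Pioneer Trust

Pioneer Trust: (1 + 0.0254/4)^4 − 1 = 2.564%
Horizon Bank: e^0.0314 − 1 = 3.190%
Sterling Lending: (1 + 0.0280/365)^365 − 1 = 2.839%
The lowest effective annual rate is Pioneer Trust at 2.564%.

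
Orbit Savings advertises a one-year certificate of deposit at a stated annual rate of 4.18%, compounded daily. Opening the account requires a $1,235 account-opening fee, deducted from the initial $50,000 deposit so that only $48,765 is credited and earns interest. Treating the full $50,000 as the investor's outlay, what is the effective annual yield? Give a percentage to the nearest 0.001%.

1.693%

Value after one year: 48,765 × (1 + 0.0418/365)^365 = 48,765 × 1.042683 = $50,846.46.
Effective yield on the $50,000 outlay: 50,846.46 / 50,000 − 1 = 0.016929 = 1.693%.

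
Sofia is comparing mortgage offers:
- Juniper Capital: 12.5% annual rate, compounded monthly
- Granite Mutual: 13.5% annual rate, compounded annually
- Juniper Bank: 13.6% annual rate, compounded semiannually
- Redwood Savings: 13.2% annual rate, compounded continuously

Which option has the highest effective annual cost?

Redwood Savings

Juniper Capital: (1 + 0.125/12)^12 − 1 = 13.242%
Granite Mutual: compounded annually, EAR = 13.500%
Juniper Bank: (1 + 0.136/2)^2 − 1 = 14.062%
Redwood Savings: e^0.132 − 1 = 14.111%
The highest effective annual rate is Redwood Savings at 14.111%.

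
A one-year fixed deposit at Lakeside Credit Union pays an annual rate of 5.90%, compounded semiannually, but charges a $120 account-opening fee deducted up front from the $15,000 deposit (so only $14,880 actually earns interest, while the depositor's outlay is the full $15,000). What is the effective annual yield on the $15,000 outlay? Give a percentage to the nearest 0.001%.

Value after one year: 14,880 × (1 + 0.0590/2)^2 = 14,880 × 1.059870 = $15,770.87.
Effective yield on the $15,000 outlay: 15,770.87 / 15,000 − 1 = 0.051391 = 5.139%.

5.139%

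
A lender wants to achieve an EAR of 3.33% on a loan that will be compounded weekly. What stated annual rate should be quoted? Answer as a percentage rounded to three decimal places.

3.277%

(1 + r/52)^52 − 1 = 0.0333, so 1 + r/52 = 1.0333^(1/52).
r/52 = 0.000630, so r = 0.032768 = 3.277%.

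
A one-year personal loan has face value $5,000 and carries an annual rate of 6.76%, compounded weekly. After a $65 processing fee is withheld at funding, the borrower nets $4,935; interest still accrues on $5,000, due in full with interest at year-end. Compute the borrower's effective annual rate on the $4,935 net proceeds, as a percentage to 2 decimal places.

8.40%

Amount owed after one year: 5,000 × (1 + 0.0676/52)^52 = 5,000 × 1.069890 = $5,349.45.
Effective rate on net proceeds: 5,349.45 / 4,935 − 1 = 0.083982 = 8.40%.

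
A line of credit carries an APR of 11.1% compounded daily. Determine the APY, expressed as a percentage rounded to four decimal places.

EAR = (1 + 0.111/365)^365 − 1.
= (1 + 0.000304)^365 − 1 = 1.117376 − 1 = 11.7376%.

11.7376%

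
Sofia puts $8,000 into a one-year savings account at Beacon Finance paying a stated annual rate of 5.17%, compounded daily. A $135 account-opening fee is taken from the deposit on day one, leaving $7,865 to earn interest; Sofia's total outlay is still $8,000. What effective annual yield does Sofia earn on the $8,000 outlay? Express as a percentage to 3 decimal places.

Value after one year: 7,865 × (1 + 0.0517/365)^365 = 7,865 × 1.053056 = $8,282.28.
Effective yield on the $8,000 outlay: 8,282.28 / 8,000 − 1 = 0.035286 = 3.529%.

3.529%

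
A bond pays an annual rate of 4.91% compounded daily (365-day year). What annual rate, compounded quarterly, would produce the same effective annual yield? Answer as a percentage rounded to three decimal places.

EAR = (1 + 0.0491/365)^365 − 1 = 0.050322.
Solve (1 + r/4)^4 = 1.050322: r/4 = 1.050322^(1/4) − 1 = 0.012350, so r = 0.049399 = 4.940%.

4.940%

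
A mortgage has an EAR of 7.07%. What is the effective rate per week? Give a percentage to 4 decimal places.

0.1315%

The per-week rate i satisfies (1 + i)^52 = 1 + 0.0707.
i = 1.0707^(1/52) − 1 = 0.0013146 = 0.1315%.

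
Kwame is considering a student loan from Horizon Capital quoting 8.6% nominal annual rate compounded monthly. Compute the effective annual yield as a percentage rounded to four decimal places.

8.9472%

EAR = (1 + 0.086/12)^12 − 1.
= 1.089472 − 1 = 8.9472%.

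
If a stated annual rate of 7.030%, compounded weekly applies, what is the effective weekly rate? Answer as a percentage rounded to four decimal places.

With a nominal annual rate compounded weekly, the periodic rate is the nominal rate divided by 52.
i = 0.07030 / 52 = 0.0013519 = 0.1352%.

0.1352%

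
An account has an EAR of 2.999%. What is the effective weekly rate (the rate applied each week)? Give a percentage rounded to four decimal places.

0.0568%

The per-week rate i satisfies (1 + i)^52 = 1 + 0.02999.
i = 1.02999^(1/52) − 1 = 0.0005684 = 0.0568%.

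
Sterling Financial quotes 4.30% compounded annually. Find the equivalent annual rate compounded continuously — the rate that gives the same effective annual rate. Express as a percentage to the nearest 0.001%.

4.210%

Compounded annually, EAR = nominal = 0.043000.
Equivalent continuous rate: r = ln(1 + 0.043000) = 0.042101 = 4.210%.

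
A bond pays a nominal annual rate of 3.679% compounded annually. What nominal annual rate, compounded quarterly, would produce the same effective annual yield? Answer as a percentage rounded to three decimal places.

Compounded annually, EAR = nominal = 0.036790.
Solve (1 + r/4)^4 = 1.036790: r/4 = 1.036790^(1/4) − 1 = 0.009073, so r = 0.036293 = 3.629%.

3.629%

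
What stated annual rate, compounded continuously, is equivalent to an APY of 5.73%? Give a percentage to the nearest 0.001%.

Continuous: nominal r satisfies e^r − 1 = 0.0573.
r = ln(1 + 0.0573) = ln(1.0573) = 0.055718 = 5.572%.

5.572%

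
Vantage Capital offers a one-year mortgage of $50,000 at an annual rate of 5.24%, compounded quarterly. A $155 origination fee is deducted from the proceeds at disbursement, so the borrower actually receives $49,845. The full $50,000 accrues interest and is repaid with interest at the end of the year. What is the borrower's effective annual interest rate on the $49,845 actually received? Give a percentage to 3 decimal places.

5.671%

Amount owed after one year: 50,000 × (1 + 0.0524/4)^4 = 50,000 × 1.053439 = $52,671.93.
Effective rate on net proceeds: 52,671.93 / 49,845 − 1 = 0.056714 = 5.671%.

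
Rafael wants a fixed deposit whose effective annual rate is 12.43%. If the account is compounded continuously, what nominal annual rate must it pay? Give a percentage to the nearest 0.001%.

Continuous: nominal r satisfies e^r − 1 = 0.1243.
r = ln(1 + 0.1243) = ln(1.1243) = 0.117161 = 11.716%.

11.716%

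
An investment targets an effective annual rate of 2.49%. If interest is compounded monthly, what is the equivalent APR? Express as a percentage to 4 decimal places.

2.4620%

(1 + r/12)^12 − 1 = 0.0249, so 1 + r/12 = 1.0249^(1/12).
r/12 = 0.002052, so r = 0.024620 = 2.4620%.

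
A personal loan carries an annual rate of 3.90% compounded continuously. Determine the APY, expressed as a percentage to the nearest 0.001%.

3.977%

With continuous compounding, EAR = e^0.0390 − 1.
e^0.0390 = 1.039770, so EAR = 0.039770 = 3.977%.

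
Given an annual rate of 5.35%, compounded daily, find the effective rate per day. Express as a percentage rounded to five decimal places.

With a nominal annual rate compounded daily, the periodic rate is the nominal rate divided by 365.
i = 0.0535 / 365 = 0.0001466 = 0.01466%.

0.01466%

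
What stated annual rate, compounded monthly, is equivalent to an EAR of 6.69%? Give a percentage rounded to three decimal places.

6.493%

(1 + r/12)^12 − 1 = 0.0669, so 1 + r/12 = 1.0669^(1/12).
r/12 = 0.005411, so r = 0.064932 = 6.493%.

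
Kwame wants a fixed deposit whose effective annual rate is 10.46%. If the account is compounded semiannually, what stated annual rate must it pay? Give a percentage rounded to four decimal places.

10.1999%

(1 + r/2)^2 − 1 = 0.1046, so 1 + r/2 = 1.1046^(1/2).
r/2 = 0.051000, so r = 0.101999 = 10.1999%.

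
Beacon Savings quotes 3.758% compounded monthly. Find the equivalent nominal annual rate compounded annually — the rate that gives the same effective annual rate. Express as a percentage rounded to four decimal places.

EAR = (1 + 0.03758/12)^12 − 1 = 0.038234.
Compounded annually, the equivalent nominal rate is the EAR itself: 3.8234%.

3.8234%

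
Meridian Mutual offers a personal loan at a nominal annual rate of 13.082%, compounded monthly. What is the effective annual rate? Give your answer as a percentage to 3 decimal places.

EAR = (1 + 0.13082/12)^12 − 1.
= 1.138956 − 1 = 13.896%.

13.896%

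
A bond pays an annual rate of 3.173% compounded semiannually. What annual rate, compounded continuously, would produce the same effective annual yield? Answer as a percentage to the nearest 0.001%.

3.148%

EAR = (1 + 0.03173/2)^2 − 1 = 0.031982.
Equivalent continuous rate: r = ln(1 + 0.031982) = 0.031481 = 3.148%.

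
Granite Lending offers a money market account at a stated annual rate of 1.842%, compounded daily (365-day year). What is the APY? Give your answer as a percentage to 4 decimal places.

EAR = (1 + 0.01842/365)^365 − 1.
= 1.018590 − 1 = 1.8590%.

1.8590%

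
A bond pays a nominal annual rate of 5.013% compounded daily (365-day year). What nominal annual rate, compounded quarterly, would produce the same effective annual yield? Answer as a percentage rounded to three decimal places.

5.044%

EAR = (1 + 0.05013/365)^365 − 1 = 0.051404.
Solve (1 + r/4)^4 = 1.051404: r/4 = 1.051404^(1/4) − 1 = 0.012610, so r = 0.050442 = 5.044%.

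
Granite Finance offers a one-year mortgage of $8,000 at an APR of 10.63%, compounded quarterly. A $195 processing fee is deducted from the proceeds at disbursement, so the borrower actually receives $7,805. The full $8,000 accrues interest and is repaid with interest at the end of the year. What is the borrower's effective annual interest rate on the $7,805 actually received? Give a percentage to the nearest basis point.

Amount owed after one year: 8,000 × (1 + 0.1063/4)^4 = 8,000 × 1.110613 = $8,884.90.
Effective rate on net proceeds: 8,884.90 / 7,805 − 1 = 0.138360 = 13.84%.

13.84%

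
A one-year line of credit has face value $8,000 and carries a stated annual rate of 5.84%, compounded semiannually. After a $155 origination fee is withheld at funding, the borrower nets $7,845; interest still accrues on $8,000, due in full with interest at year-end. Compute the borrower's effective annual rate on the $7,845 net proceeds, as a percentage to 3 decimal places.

Amount owed after one year: 8,000 × (1 + 0.0584/2)^2 = 8,000 × 1.059253 = $8,474.02.
Effective rate on net proceeds: 8,474.02 / 7,845 − 1 = 0.080181 = 8.018%.

8.018%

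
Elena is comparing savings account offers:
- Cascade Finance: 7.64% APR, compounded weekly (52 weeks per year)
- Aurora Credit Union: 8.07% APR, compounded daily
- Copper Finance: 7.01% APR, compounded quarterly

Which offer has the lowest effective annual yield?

Copper Finance

Cascade Finance: (1 + 0.0764/52)^52 − 1 = 7.933%
Aurora Credit Union: (1 + 0.0807/365)^365 − 1 = 8.404%
Copper Finance: (1 + 0.0701/4)^4 − 1 = 7.196%
The lowest effective annual rate is Copper Finance at 7.196%.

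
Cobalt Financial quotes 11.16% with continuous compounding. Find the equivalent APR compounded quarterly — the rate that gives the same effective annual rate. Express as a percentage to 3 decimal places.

11.317%

EAR under continuous compounding: e^0.1116 − 1 = 0.118066.
Solve (1 + r/4)^4 = 1.118066: r/4 = 1.118066^(1/4) − 1 = 0.028293, so r = 0.113171 = 11.317%.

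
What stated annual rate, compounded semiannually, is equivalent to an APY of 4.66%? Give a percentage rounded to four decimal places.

(1 + r/2)^2 − 1 = 0.0466, so 1 + r/2 = 1.0466^(1/2).
r/2 = 0.023035, so r = 0.046069 = 4.6069%.

4.6069%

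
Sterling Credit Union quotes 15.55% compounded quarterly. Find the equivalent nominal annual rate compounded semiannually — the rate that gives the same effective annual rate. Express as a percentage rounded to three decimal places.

EAR = (1 + 0.1555/4)^4 − 1 = 0.164805.
Solve (1 + r/2)^2 = 1.164805: r/2 = 1.164805^(1/2) − 1 = 0.079261, so r = 0.158523 = 15.852%.

15.852%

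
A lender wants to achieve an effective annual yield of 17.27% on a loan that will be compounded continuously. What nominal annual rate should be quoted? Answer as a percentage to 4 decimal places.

15.9309%

Continuous: nominal r satisfies e^r − 1 = 0.1727.
r = ln(1 + 0.1727) = ln(1.1727) = 0.159309 = 15.9309%.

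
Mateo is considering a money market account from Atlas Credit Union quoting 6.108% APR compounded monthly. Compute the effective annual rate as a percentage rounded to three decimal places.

EAR = (1 + 0.06108/12)^12 − 1.
= (1 + 0.005090)^12 − 1 = 1.062819 − 1 = 6.282%.

6.282%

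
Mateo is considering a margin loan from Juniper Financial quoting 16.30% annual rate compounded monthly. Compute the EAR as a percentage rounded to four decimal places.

17.5746%

EAR = (1 + 0.1630/12)^12 − 1.
= 1.175746 − 1 = 17.5746%.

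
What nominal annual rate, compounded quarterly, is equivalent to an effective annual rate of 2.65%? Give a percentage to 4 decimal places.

2.6241%

(1 + r/4)^4 − 1 = 0.0265, so 1 + r/4 = 1.0265^(1/4).
r/4 = 0.006560, so r = 0.026241 = 2.6241%.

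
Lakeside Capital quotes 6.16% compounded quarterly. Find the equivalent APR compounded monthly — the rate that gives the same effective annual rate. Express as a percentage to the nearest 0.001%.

EAR = (1 + 0.0616/4)^4 − 1 = 0.063038.
Solve (1 + r/12)^12 = 1.063038: r/12 = 1.063038^(1/12) − 1 = 0.005107, so r = 0.061286 = 6.129%.

6.129%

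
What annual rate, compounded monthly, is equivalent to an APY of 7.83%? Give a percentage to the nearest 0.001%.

(1 + r/12)^12 − 1 = 0.0783, so 1 + r/12 = 1.0783^(1/12).
r/12 = 0.006302, so r = 0.075623 = 7.562%.

7.562%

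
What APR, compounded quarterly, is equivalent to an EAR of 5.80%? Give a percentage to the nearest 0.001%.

5.678%

(1 + r/4)^4 − 1 = 0.0580, so 1 + r/4 = 1.0580^(1/4).
r/4 = 0.014195, so r = 0.056780 = 5.678%.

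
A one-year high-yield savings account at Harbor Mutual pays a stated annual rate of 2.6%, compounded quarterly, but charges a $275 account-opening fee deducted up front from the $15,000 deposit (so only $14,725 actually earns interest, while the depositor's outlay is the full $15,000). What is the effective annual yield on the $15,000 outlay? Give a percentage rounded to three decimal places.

Value after one year: 14,725 × (1 + 0.026/4)^4 = 14,725 × 1.026255 = $15,111.60.
Effective yield on the $15,000 outlay: 15,111.60 / 15,000 − 1 = 0.007440 = 0.744%.

0.744%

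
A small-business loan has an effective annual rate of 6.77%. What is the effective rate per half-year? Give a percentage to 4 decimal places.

The per-half-year rate i satisfies (1 + i)^2 = 1 + 0.0677.
i = 1.0677^(1/2) − 1 = 0.0332957 = 3.3296%.

3.3296%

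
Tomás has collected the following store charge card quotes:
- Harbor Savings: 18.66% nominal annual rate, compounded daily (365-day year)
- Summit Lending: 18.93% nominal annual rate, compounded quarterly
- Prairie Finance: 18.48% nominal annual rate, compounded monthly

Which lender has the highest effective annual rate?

Harbor Savings

Harbor Savings: (1 + 0.1866/365)^365 − 1 = 20.509%
Summit Lending: (1 + 0.1893/4)^4 − 1 = 20.317%
Prairie Finance: (1 + 0.1848/12)^12 − 1 = 20.128%
The highest effective annual rate is Harbor Savings at 20.509%.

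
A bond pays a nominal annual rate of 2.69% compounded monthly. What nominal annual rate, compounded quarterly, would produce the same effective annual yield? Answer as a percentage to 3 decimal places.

EAR = (1 + 0.0269/12)^12 − 1 = 0.027234.
Solve (1 + r/4)^4 = 1.027234: r/4 = 1.027234^(1/4) − 1 = 0.006740, so r = 0.026960 = 2.696%.

2.696%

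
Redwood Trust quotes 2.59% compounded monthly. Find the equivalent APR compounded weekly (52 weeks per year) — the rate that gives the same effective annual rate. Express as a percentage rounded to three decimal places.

EAR = (1 + 0.0259/12)^12 − 1 = 0.026210.
Solve (1 + r/52)^52 = 1.026210: r/52 = 1.026210^(1/52) − 1 = 0.000498, so r = 0.025879 = 2.588%.

2.588%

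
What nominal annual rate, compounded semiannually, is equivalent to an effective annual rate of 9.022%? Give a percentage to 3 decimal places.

8.827%

(1 + r/2)^2 − 1 = 0.09022, so 1 + r/2 = 1.09022^(1/2).
r/2 = 0.044136, so r = 0.088272 = 8.827%.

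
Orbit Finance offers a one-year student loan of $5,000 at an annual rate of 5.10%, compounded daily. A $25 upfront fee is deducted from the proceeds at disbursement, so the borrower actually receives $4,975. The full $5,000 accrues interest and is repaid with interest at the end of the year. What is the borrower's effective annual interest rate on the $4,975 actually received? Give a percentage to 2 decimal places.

Amount owed after one year: 5,000 × (1 + 0.0510/365)^365 = 5,000 × 1.052319 = $5,261.60.
Effective rate on net proceeds: 5,261.60 / 4,975 − 1 = 0.057607 = 5.76%.

5.76%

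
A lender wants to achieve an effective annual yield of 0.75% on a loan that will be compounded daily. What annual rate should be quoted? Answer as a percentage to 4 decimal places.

(1 + r/365)^365 − 1 = 0.0075, so 1 + r/365 = 1.0075^(1/365).
r/365 = 0.000020, so r = 0.007472 = 0.7472%.

0.7472%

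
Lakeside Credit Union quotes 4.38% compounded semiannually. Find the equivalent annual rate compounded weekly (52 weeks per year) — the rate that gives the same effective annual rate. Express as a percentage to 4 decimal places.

EAR = (1 + 0.0438/2)^2 − 1 = 0.044280.
Solve (1 + r/52)^52 = 1.044280: r/52 = 1.044280^(1/52) − 1 = 0.000834, so r = 0.043345 = 4.3345%.

4.3345%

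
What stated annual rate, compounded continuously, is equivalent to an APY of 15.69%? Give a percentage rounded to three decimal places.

Continuous: nominal r satisfies e^r − 1 = 0.1569.
r = ln(1 + 0.1569) = ln(1.1569) = 0.145744 = 14.574%.

14.574%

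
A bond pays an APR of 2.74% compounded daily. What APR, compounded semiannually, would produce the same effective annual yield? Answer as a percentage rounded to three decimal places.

EAR = (1 + 0.0274/365)^365 − 1 = 0.027778.
Solve (1 + r/2)^2 = 1.027778: r/2 = 1.027778^(1/2) − 1 = 0.013794, so r = 0.027588 = 2.759%.

2.759%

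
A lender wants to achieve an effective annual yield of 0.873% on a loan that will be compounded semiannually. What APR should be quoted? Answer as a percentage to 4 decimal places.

(1 + r/2)^2 − 1 = 0.00873, so 1 + r/2 = 1.00873^(1/2).
r/2 = 0.004356, so r = 0.008711 = 0.8711%.

0.8711%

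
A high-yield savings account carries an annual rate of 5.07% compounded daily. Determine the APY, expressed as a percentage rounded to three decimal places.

EAR = (1 + 0.0507/365)^365 − 1.
= (1 + 0.000139)^365 − 1 = 1.052004 − 1 = 5.200%.

5.200%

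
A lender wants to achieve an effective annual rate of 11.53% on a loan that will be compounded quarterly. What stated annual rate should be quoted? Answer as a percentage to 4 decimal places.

11.0626%

(1 + r/4)^4 − 1 = 0.1153, so 1 + r/4 = 1.1153^(1/4).
r/4 = 0.027656, so r = 0.110626 = 11.0626%.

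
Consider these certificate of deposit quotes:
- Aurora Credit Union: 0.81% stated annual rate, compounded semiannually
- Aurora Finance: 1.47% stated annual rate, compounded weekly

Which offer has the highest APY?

Aurora Credit Union: (1 + 0.0081/2)^2 − 1 = 0.812%
Aurora Finance: (1 + 0.0147/52)^52 − 1 = 1.481%
The highest effective annual rate is Aurora Finance at 1.481%.

Aurora Finance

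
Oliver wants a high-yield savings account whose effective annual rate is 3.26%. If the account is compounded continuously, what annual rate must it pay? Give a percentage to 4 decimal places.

Continuous: nominal r satisfies e^r − 1 = 0.0326.
r = ln(1 + 0.0326) = ln(1.0326) = 0.032080 = 3.2080%.

3.2080%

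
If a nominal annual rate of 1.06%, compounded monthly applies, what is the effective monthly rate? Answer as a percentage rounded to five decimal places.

0.08833%

With a nominal annual rate compounded monthly, the periodic rate is the nominal rate divided by 12.
i = 0.0106 / 12 = 0.0008833 = 0.08833%.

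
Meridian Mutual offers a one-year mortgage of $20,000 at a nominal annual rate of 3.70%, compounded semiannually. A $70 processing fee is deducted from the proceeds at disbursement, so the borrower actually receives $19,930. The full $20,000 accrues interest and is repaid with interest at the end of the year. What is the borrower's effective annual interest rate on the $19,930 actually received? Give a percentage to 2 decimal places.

Amount owed after one year: 20,000 × (1 + 0.0370/2)^2 = 20,000 × 1.037342 = $20,746.85.
Effective rate on net proceeds: 20,746.85 / 19,930 − 1 = 0.040986 = 4.10%.

4.10%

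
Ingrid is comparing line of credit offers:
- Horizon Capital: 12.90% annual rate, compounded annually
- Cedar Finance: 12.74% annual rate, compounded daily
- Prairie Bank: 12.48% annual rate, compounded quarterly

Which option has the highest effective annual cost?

Horizon Capital: compounded annually, EAR = 12.900%
Cedar Finance: (1 + 0.1274/365)^365 − 1 = 13.585%
Prairie Bank: (1 + 0.1248/4)^4 − 1 = 13.076%
The highest effective annual rate is Cedar Finance at 13.585%.

Cedar Finance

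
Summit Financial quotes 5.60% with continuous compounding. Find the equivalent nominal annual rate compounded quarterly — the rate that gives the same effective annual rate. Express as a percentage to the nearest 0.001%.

5.639%

EAR under continuous compounding: e^0.0560 − 1 = 0.057598.
Solve (1 + r/4)^4 = 1.057598: r/4 = 1.057598^(1/4) − 1 = 0.014098, so r = 0.056394 = 5.639%.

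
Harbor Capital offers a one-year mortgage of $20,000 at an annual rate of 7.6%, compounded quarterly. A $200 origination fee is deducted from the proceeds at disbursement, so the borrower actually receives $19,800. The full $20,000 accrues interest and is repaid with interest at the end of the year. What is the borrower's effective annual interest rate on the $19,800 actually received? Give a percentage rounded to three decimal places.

8.908%

Amount owed after one year: 20,000 × (1 + 0.076/4)^4 = 20,000 × 1.078194 = $21,563.87.
Effective rate on net proceeds: 21,563.87 / 19,800 − 1 = 0.089084 = 8.908%.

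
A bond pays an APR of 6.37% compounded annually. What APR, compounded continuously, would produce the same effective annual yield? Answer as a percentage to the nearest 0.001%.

Compounded annually, EAR = nominal = 0.063700.
Equivalent continuous rate: r = ln(1 + 0.063700) = 0.061753 = 6.175%.

6.175%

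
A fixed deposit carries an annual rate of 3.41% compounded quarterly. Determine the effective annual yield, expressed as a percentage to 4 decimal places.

3.4539%

EAR = (1 + 0.0341/4)^4 − 1.
= (1 + 0.008525)^4 − 1 = 1.034539 − 1 = 3.4539%.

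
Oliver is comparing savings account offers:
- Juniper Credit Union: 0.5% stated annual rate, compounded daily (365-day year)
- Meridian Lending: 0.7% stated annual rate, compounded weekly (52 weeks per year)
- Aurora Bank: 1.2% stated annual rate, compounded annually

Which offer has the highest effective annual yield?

Juniper Credit Union: (1 + 0.005/365)^365 − 1 = 0.501%
Meridian Lending: (1 + 0.007/52)^52 − 1 = 0.702%
Aurora Bank: compounded annually, EAR = 1.200%
The highest effective annual rate is Aurora Bank at 1.200%.

Aurora Bank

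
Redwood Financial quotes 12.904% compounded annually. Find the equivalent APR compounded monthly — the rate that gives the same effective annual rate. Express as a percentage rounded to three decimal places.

12.198%

Compounded annually, EAR = nominal = 0.129040.
Solve (1 + r/12)^12 = 1.129040: r/12 = 1.129040^(1/12) − 1 = 0.010165, so r = 0.121984 = 12.198%.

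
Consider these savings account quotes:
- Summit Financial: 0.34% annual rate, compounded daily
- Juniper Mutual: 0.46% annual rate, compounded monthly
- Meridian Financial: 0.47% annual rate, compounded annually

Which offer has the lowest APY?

Summit Financial: (1 + 0.0034/365)^365 − 1 = 0.341%
Juniper Mutual: (1 + 0.0046/12)^12 − 1 = 0.461%
Meridian Financial: compounded annually, EAR = 0.470%
The lowest effective annual rate is Summit Financial at 0.341%.

Summit Financial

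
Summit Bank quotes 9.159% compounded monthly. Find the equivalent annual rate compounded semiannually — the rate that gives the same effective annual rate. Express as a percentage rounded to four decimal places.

EAR = (1 + 0.09159/12)^12 − 1 = 0.095534.
Solve (1 + r/2)^2 = 1.095534: r/2 = 1.095534^(1/2) − 1 = 0.046678, so r = 0.093356 = 9.3356%.

9.3356%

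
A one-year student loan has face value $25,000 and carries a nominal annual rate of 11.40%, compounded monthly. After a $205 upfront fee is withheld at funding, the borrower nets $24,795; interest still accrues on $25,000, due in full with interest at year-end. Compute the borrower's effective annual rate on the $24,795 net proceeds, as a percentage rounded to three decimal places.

Amount owed after one year: 25,000 × (1 + 0.1140/12)^12 = 25,000 × 1.120149 = $28,003.73.
Effective rate on net proceeds: 28,003.73 / 24,795 − 1 = 0.129410 = 12.941%.

12.941%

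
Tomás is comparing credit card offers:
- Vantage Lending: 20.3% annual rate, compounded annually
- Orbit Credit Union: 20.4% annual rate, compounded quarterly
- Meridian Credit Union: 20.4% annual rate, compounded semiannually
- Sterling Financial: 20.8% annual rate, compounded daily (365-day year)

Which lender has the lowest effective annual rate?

Vantage Lending: compounded annually, EAR = 20.300%
Orbit Credit Union: (1 + 0.204/4)^4 − 1 = 22.014%
Meridian Credit Union: (1 + 0.204/2)^2 − 1 = 21.440%
Sterling Financial: (1 + 0.208/365)^365 − 1 = 23.114%
The lowest effective annual rate is Vantage Lending at 20.300%.

Vantage Lending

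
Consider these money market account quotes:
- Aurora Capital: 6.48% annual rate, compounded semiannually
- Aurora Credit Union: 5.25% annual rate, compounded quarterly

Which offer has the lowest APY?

Aurora Capital: (1 + 0.0648/2)^2 − 1 = 6.585%
Aurora Credit Union: (1 + 0.0525/4)^4 − 1 = 5.354%
The lowest effective annual rate is Aurora Credit Union at 5.354%.

Aurora Credit Union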